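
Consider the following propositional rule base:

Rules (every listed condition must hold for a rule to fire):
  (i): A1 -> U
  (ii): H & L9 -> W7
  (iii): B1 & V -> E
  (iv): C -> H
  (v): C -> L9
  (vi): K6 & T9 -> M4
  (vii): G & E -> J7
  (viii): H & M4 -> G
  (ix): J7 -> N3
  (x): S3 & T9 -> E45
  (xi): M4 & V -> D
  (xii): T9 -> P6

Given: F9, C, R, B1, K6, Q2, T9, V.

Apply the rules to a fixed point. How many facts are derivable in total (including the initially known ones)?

Round 1: (iii) [B1 & V -> E]; (iv) [C -> H]; (v) [C -> L9]; (vi) [K6 & T9 -> M4]; (xii) [T9 -> P6]. New: E, H, L9, M4, P6.
Round 2: (ii) [H & L9 -> W7]; (viii) [H & M4 -> G]; (xi) [M4 & V -> D]. New: W7, G, D.
Round 3: (vii) [G & E -> J7]. New: J7.
Round 4: (ix) [J7 -> N3]. New: N3.
Closure: {B1, C, D, E, F9, G, H, J7, K6, L9, M4, N3, P6, Q2, R, T9, V, W7} — 18 facts.

18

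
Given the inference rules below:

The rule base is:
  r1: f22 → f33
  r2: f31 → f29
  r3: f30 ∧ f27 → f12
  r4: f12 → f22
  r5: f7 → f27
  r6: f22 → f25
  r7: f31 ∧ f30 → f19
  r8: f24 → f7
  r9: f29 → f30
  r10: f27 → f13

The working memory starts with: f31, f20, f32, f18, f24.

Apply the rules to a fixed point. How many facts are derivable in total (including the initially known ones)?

Round 1 fires r2, r8, giving f29, f7.
Round 2 fires r5, r9, giving f27, f30.
Round 3 fires r3, r7, r10, giving f12, f19, f13.
Round 4 fires r4, giving f22.
Round 5 fires r1, r6, giving f33, f25.
Closure: {f12, f13, f18, f19, f20, f22, f24, f25, f27, f29, f30, f31, f32, f33, f7} — 15 facts.

15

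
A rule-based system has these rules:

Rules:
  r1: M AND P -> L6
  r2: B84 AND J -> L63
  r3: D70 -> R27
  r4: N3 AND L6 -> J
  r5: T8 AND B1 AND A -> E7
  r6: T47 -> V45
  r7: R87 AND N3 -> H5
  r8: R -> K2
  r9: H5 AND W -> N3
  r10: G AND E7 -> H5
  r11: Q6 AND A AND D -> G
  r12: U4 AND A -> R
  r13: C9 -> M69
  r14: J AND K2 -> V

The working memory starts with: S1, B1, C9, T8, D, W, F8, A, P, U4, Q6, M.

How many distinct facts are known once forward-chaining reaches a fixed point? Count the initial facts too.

22

Round 1: r1 [M AND P -> L6]; r5 [T8 AND B1 AND A -> E7]; r11 [Q6 AND A AND D -> G]; r12 [U4 AND A -> R]; r13 [C9 -> M69]. New: L6, E7, G, R, M69.
Round 2: r8 [R -> K2]; r10 [G AND E7 -> H5]. New: K2, H5.
Round 3: r9 [H5 AND W -> N3]. New: N3.
Round 4: r4 [N3 AND L6 -> J]. New: J.
Round 5: r14 [J AND K2 -> V]. New: V.
Closure: {A, B1, C9, D, E7, F8, G, H5, J, K2, L6, M, M69, N3, P, Q6, R, S1, T8, U4, V, W} — 22 facts.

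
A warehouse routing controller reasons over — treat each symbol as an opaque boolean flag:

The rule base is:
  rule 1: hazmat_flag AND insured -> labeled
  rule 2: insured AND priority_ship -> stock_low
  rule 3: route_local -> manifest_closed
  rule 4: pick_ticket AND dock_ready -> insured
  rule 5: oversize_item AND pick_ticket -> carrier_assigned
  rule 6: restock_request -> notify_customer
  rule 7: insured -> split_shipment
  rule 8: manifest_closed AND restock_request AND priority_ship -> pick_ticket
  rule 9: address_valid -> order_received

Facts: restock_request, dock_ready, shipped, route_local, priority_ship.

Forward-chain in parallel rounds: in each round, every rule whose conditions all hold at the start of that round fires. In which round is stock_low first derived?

Round 1 fires rule 3, rule 6, giving manifest_closed, notify_customer.
Round 2 fires rule 8, giving pick_ticket.
Round 3 fires rule 4, giving insured.
Round 4 fires rule 2, rule 7, giving stock_low, split_shipment.
stock_low first appears in round 4.

4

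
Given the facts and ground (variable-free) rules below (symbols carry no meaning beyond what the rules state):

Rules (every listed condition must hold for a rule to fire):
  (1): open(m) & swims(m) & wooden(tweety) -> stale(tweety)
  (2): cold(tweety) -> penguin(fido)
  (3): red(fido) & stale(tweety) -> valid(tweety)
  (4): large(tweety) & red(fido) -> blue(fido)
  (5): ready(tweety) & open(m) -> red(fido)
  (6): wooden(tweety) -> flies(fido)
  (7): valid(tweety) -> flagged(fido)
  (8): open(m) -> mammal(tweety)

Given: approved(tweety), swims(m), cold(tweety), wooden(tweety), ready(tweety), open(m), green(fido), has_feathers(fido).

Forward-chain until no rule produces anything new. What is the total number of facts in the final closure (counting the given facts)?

15

Round 1: (1) [open(m) & swims(m) & wooden(tweety) -> stale(tweety)]; (2) [cold(tweety) -> penguin(fido)]; (5) [ready(tweety) & open(m) -> red(fido)]; (6) [wooden(tweety) -> flies(fido)]; (8) [open(m) -> mammal(tweety)]. Adds stale(tweety), penguin(fido), red(fido), flies(fido), mammal(tweety).
Round 2: (3) [red(fido) & stale(tweety) -> valid(tweety)]. Adds valid(tweety).
Round 3: (7) [valid(tweety) -> flagged(fido)]. Adds flagged(fido).
Closure: {approved(tweety), cold(tweety), flagged(fido), flies(fido), green(fido), has_feathers(fido), mammal(tweety), open(m), penguin(fido), ready(tweety), red(fido), stale(tweety), swims(m), valid(tweety), wooden(tweety)} — 15 facts.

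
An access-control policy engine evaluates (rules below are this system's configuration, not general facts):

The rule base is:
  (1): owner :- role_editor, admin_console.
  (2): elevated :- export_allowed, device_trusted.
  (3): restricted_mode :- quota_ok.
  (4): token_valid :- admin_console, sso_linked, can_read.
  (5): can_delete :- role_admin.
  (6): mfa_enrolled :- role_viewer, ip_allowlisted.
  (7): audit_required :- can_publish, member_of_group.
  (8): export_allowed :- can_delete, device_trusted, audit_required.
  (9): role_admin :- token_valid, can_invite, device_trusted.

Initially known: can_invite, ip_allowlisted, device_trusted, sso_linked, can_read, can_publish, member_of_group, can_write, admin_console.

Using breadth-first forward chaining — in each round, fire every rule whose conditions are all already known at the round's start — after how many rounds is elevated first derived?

5

[1] (4) [token_valid :- admin_console, sso_linked, can_read.]; (7) [audit_required :- can_publish, member_of_group.]. ⇒ new: token_valid, audit_required.
[2] (9) [role_admin :- token_valid, can_invite, device_trusted.]. ⇒ new: role_admin.
[3] (5) [can_delete :- role_admin.]. ⇒ new: can_delete.
[4] (8) [export_allowed :- can_delete, device_trusted, audit_required.]. ⇒ new: export_allowed.
[5] (2) [elevated :- export_allowed, device_trusted.]. ⇒ new: elevated.
elevated first appears in round 5.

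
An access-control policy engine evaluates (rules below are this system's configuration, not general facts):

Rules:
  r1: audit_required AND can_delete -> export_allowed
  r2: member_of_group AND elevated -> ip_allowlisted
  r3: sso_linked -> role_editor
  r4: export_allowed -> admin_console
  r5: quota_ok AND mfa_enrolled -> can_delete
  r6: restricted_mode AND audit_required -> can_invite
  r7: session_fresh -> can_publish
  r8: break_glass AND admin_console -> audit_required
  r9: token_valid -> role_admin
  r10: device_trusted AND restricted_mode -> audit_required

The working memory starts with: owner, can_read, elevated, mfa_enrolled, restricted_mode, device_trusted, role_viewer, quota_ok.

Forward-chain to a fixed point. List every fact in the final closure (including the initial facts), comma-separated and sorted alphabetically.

Round 1 — r5, r10, derive can_delete, audit_required.
Round 2 — r1, r6, derive export_allowed, can_invite.
Round 3 — r4, derive admin_console.

admin_console, audit_required, can_delete, can_invite, can_read, device_trusted, elevated, export_allowed, mfa_enrolled, owner, quota_ok, restricted_mode, role_viewer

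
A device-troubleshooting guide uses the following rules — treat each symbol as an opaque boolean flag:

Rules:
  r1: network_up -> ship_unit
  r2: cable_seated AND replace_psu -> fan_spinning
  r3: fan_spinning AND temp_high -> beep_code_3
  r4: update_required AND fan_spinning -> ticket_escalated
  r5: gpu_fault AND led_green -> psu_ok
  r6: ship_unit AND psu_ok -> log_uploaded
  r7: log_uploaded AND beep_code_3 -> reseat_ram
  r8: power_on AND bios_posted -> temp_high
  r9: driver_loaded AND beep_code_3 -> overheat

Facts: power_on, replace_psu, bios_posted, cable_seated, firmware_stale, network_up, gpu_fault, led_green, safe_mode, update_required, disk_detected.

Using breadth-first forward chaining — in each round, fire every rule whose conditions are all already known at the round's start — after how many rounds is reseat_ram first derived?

3

Round 1 — r1, r2, r5, r8, derive ship_unit, fan_spinning, psu_ok, temp_high.
Round 2 — r3, r4, r6, derive beep_code_3, ticket_escalated, log_uploaded.
Round 3 — r7, derive reseat_ram.
reseat_ram first appears in round 3.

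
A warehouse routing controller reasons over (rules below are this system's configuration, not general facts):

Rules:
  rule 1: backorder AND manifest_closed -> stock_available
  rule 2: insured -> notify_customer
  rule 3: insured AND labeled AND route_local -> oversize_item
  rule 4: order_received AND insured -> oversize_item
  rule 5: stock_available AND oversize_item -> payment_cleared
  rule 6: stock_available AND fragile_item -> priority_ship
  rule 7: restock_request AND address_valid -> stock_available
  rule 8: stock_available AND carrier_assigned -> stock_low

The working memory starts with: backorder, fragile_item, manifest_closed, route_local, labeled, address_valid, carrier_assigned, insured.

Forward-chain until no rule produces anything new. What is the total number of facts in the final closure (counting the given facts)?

[1] rule 1 [backorder AND manifest_closed -> stock_available]; rule 2 [insured -> notify_customer]; rule 3 [insured AND labeled AND route_local -> oversize_item]. ⇒ new: stock_available, notify_customer, oversize_item.
[2] rule 5 [stock_available AND oversize_item -> payment_cleared]; rule 6 [stock_available AND fragile_item -> priority_ship]; rule 8 [stock_available AND carrier_assigned -> stock_low]. ⇒ new: payment_cleared, priority_ship, stock_low.
Closure: {address_valid, backorder, carrier_assigned, fragile_item, insured, labeled, manifest_closed, notify_customer, oversize_item, payment_cleared, priority_ship, route_local, stock_available, stock_low} — 14 facts.

14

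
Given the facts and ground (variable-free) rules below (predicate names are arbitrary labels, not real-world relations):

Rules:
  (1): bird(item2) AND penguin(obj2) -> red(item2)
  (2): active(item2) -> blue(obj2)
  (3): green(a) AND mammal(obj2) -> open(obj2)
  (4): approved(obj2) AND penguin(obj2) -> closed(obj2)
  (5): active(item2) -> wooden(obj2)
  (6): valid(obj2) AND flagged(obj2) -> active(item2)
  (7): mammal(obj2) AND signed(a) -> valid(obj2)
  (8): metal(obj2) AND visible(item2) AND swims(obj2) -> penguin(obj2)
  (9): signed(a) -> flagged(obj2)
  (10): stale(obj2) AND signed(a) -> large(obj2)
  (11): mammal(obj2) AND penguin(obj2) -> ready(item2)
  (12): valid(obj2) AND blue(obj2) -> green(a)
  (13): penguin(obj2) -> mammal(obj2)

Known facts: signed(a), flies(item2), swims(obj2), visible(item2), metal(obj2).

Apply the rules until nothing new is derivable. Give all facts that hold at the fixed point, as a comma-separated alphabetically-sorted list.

Round 1 fires (8), (9), giving penguin(obj2), flagged(obj2).
Round 2 fires (13), giving mammal(obj2).
Round 3 fires (7), (11), giving valid(obj2), ready(item2).
Round 4 fires (6), giving active(item2).
Round 5 fires (2), (5), giving blue(obj2), wooden(obj2).
Round 6 fires (12), giving green(a).
Round 7 fires (3), giving open(obj2).

active(item2), blue(obj2), flagged(obj2), flies(item2), green(a), mammal(obj2), metal(obj2), open(obj2), penguin(obj2), ready(item2), signed(a), swims(obj2), valid(obj2), visible(item2), wooden(obj2)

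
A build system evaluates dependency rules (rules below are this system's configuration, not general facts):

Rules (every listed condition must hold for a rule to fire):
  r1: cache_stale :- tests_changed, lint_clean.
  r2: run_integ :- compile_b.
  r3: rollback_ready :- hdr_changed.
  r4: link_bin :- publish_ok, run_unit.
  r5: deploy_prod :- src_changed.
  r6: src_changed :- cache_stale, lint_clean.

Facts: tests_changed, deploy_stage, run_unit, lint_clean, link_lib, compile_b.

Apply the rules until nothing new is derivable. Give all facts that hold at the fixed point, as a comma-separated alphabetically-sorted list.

[1] r1 [cache_stale :- tests_changed, lint_clean.]; r2 [run_integ :- compile_b.]. ⇒ new: cache_stale, run_integ.
[2] r6 [src_changed :- cache_stale, lint_clean.]. ⇒ new: src_changed.
[3] r5 [deploy_prod :- src_changed.]. ⇒ new: deploy_prod.

cache_stale, compile_b, deploy_prod, deploy_stage, link_lib, lint_clean, run_integ, run_unit, src_changed, tests_changed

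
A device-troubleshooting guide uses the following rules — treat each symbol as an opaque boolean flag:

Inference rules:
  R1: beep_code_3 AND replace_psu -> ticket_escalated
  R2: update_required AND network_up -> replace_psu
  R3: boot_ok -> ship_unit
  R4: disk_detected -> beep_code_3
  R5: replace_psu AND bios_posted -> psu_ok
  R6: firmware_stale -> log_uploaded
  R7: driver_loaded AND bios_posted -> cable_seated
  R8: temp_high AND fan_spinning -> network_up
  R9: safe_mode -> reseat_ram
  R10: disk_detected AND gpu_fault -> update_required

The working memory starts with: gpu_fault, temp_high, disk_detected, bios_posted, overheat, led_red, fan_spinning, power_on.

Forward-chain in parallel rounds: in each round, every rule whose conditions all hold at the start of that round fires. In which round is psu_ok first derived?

3

Round 1 fires R4, R8, R10, giving beep_code_3, network_up, update_required.
Round 2 fires R2, giving replace_psu.
Round 3 fires R1, R5, giving ticket_escalated, psu_ok.
psu_ok first appears in round 3.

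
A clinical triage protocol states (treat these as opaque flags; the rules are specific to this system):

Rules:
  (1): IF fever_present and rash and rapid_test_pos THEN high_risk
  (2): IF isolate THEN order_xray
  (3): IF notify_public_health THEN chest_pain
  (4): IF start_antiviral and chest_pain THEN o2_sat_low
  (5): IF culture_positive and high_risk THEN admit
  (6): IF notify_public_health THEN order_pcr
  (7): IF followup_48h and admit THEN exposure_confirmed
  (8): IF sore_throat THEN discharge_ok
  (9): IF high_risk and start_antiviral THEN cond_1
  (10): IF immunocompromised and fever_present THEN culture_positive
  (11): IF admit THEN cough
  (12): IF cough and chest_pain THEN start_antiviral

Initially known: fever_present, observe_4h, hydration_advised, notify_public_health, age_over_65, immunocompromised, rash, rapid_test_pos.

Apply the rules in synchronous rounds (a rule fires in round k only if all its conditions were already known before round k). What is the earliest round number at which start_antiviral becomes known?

Round 1 — (1), (3), (6), (10), derive high_risk, chest_pain, order_pcr, culture_positive.
Round 2 — (5), derive admit.
Round 3 — (11), derive cough.
Round 4 — (12), derive start_antiviral.
start_antiviral first appears in round 4.

4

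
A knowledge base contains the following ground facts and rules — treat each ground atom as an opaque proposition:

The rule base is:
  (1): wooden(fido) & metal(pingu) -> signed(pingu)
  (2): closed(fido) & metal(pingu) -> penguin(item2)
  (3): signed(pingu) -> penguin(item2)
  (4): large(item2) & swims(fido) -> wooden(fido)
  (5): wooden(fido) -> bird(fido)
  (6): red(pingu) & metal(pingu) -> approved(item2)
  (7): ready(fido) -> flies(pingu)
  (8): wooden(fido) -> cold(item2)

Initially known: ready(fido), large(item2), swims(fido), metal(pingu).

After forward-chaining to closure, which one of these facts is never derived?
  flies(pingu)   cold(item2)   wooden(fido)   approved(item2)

approved(item2)

Round 1: (4) [large(item2) & swims(fido) -> wooden(fido)]; (7) [ready(fido) -> flies(pingu)]. New: wooden(fido), flies(pingu).
Round 2: (1) [wooden(fido) & metal(pingu) -> signed(pingu)]; (5) [wooden(fido) -> bird(fido)]; (8) [wooden(fido) -> cold(item2)]. New: signed(pingu), bird(fido), cold(item2).
Round 3: (3) [signed(pingu) -> penguin(item2)]. New: penguin(item2).
Derived: cold(item2) (round 2), flies(pingu) (round 1), wooden(fido) (round 1). approved(item2) never appears in any round.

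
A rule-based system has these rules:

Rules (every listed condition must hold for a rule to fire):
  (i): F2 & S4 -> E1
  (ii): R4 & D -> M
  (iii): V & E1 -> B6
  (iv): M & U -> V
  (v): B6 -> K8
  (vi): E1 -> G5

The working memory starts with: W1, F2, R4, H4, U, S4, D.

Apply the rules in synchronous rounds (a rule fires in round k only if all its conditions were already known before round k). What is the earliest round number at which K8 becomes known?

4

Round 1 fires (i), (ii), giving E1, M.
Round 2 fires (iv), (vi), giving V, G5.
Round 3 fires (iii), giving B6.
Round 4 fires (v), giving K8.
K8 first appears in round 4.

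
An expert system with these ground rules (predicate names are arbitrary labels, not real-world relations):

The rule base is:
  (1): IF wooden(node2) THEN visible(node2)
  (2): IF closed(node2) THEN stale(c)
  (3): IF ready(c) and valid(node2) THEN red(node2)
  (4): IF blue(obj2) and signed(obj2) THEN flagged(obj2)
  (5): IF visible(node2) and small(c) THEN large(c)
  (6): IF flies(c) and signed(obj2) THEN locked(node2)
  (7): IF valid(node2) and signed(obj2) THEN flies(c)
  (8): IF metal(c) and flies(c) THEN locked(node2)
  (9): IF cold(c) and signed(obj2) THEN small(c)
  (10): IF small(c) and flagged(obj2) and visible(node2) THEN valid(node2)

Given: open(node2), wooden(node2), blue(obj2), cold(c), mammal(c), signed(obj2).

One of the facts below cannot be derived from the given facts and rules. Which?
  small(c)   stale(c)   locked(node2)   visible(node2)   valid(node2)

stale(c)

Round 1 fires (1), (4), (9), giving visible(node2), flagged(obj2), small(c).
Round 2 fires (5), (10), giving large(c), valid(node2).
Round 3 fires (7), giving flies(c).
Round 4 fires (6), giving locked(node2).
Derived: small(c) (round 1), locked(node2) (round 4), visible(node2) (round 1), valid(node2) (round 2). stale(c) never appears in any round.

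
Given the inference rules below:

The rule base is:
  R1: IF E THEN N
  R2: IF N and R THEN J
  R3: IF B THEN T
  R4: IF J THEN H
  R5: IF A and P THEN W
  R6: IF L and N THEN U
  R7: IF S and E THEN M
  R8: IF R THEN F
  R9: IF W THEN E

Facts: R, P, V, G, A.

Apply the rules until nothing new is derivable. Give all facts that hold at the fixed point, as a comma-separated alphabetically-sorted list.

Round 1 fires R5, R8, giving W, F.
Round 2 fires R9, giving E.
Round 3 fires R1, giving N.
Round 4 fires R2, giving J.
Round 5 fires R4, giving H.

A, E, F, G, H, J, N, P, R, V, W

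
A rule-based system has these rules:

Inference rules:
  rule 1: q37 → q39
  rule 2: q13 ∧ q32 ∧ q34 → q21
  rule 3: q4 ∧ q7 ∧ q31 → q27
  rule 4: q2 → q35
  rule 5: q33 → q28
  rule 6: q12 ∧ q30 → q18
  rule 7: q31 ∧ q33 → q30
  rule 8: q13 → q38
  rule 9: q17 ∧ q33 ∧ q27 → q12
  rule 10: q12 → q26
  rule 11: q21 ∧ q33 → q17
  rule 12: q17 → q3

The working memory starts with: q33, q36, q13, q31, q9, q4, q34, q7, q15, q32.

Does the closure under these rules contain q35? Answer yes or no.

Round 1: rule 2 [q13 ∧ q32 ∧ q34 → q21]; rule 3 [q4 ∧ q7 ∧ q31 → q27]; rule 5 [q33 → q28]; rule 7 [q31 ∧ q33 → q30]; rule 8 [q13 → q38]. Adds q21, q27, q28, q30, q38.
Round 2: rule 11 [q21 ∧ q33 → q17]. Adds q17.
Round 3: rule 9 [q17 ∧ q33 ∧ q27 → q12]; rule 12 [q17 → q3]. Adds q12, q3.
Round 4: rule 6 [q12 ∧ q30 → q18]; rule 10 [q12 → q26]. Adds q18, q26.
Fixed point reached. q35 is concluded only by rule 4; rule 4 needs q2 (never derived).

no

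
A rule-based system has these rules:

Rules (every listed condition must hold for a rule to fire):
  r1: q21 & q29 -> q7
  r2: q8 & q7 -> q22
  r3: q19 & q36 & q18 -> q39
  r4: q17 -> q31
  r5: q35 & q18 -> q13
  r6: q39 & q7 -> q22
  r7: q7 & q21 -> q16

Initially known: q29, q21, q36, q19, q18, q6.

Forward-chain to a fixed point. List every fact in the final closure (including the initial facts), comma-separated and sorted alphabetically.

[1] r1 [q21 & q29 -> q7]; r3 [q19 & q36 & q18 -> q39]. ⇒ new: q7, q39.
[2] r6 [q39 & q7 -> q22]; r7 [q7 & q21 -> q16]. ⇒ new: q22, q16.

q16, q18, q19, q21, q22, q29, q36, q39, q6, q7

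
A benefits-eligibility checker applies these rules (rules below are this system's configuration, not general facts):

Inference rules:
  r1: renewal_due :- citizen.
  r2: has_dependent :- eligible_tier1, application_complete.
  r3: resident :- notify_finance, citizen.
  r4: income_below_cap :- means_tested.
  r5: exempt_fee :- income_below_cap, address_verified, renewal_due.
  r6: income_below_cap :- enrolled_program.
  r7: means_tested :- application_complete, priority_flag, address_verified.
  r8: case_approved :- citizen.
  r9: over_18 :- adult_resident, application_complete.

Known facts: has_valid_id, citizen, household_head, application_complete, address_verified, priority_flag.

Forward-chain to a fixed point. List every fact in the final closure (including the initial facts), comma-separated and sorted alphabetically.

address_verified, application_complete, case_approved, citizen, exempt_fee, has_valid_id, household_head, income_below_cap, means_tested, priority_flag, renewal_due

Round 1 fires r1, r7, r8, giving renewal_due, means_tested, case_approved.
Round 2 fires r4, giving income_below_cap.
Round 3 fires r5, giving exempt_fee.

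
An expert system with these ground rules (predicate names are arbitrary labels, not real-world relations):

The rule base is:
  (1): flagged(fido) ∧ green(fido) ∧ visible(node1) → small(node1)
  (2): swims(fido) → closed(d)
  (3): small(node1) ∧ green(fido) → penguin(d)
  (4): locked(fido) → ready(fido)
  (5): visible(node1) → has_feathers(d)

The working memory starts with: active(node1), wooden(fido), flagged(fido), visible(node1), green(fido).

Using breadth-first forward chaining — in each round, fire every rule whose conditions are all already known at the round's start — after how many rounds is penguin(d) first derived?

2

Round 1: (1) [flagged(fido) ∧ green(fido) ∧ visible(node1) → small(node1)]; (5) [visible(node1) → has_feathers(d)]. Adds small(node1), has_feathers(d).
Round 2: (3) [small(node1) ∧ green(fido) → penguin(d)]. Adds penguin(d).
penguin(d) first appears in round 2.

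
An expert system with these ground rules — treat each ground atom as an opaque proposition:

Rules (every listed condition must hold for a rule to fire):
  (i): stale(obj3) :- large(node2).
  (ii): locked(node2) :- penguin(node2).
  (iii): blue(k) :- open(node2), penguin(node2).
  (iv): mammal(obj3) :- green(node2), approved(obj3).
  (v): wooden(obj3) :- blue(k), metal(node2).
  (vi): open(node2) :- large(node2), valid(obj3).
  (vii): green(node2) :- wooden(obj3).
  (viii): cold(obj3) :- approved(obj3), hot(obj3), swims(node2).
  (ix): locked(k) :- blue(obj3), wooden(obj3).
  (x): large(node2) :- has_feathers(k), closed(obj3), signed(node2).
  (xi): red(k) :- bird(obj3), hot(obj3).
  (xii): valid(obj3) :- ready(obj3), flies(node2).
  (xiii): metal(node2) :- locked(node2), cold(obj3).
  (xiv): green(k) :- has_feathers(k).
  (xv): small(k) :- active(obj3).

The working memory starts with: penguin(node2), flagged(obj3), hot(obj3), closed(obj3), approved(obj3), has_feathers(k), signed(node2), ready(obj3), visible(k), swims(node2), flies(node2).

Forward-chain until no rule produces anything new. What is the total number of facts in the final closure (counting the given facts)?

[1] (ii) [locked(node2) :- penguin(node2).]; (viii) [cold(obj3) :- approved(obj3), hot(obj3), swims(node2).]; (x) [large(node2) :- has_feathers(k), closed(obj3), signed(node2).]; (xii) [valid(obj3) :- ready(obj3), flies(node2).]; (xiv) [green(k) :- has_feathers(k).]. ⇒ new: locked(node2), cold(obj3), large(node2), valid(obj3), green(k).
[2] (i) [stale(obj3) :- large(node2).]; (vi) [open(node2) :- large(node2), valid(obj3).]; (xiii) [metal(node2) :- locked(node2), cold(obj3).]. ⇒ new: stale(obj3), open(node2), metal(node2).
[3] (iii) [blue(k) :- open(node2), penguin(node2).]. ⇒ new: blue(k).
[4] (v) [wooden(obj3) :- blue(k), metal(node2).]. ⇒ new: wooden(obj3).
[5] (vii) [green(node2) :- wooden(obj3).]. ⇒ new: green(node2).
[6] (iv) [mammal(obj3) :- green(node2), approved(obj3).]. ⇒ new: mammal(obj3).
Closure: {approved(obj3), blue(k), closed(obj3), cold(obj3), flagged(obj3), flies(node2), green(k), green(node2), has_feathers(k), hot(obj3), large(node2), locked(node2), mammal(obj3), metal(node2), open(node2), penguin(node2), ready(obj3), signed(node2), stale(obj3), swims(node2), valid(obj3), visible(k), wooden(obj3)} — 23 facts.

23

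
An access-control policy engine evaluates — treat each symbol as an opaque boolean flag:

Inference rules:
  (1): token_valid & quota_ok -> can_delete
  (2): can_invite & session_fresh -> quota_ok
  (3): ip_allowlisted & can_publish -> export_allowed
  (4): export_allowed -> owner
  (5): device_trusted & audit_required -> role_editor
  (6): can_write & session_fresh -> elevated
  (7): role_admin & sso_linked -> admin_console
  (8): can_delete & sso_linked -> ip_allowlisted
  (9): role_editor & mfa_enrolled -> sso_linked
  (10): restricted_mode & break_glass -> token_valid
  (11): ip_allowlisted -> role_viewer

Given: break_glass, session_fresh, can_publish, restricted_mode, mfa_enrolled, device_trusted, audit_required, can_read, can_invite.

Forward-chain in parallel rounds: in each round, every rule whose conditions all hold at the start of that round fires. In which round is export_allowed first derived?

Round 1 — (2), (5), (10), derive quota_ok, role_editor, token_valid.
Round 2 — (1), (9), derive can_delete, sso_linked.
Round 3 — (8), derive ip_allowlisted.
Round 4 — (3), (11), derive export_allowed, role_viewer.
export_allowed first appears in round 4.

4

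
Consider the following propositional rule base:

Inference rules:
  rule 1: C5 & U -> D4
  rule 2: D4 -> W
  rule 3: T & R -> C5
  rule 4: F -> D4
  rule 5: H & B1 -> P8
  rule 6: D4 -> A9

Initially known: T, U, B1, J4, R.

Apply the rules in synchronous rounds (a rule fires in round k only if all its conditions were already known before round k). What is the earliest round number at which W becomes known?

3

Round 1 — rule 3, derive C5.
Round 2 — rule 1, derive D4.
Round 3 — rule 2, rule 6, derive W, A9.
W first appears in round 3.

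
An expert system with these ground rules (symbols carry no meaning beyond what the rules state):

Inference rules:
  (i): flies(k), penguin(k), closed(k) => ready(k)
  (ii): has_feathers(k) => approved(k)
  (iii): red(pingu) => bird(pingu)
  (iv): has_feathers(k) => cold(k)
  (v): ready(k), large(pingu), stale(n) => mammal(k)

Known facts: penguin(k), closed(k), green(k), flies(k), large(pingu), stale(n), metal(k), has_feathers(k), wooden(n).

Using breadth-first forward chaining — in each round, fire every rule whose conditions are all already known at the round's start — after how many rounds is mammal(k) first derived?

2

Round 1: (i) [flies(k), penguin(k), closed(k) => ready(k)]; (ii) [has_feathers(k) => approved(k)]; (iv) [has_feathers(k) => cold(k)]. New: ready(k), approved(k), cold(k).
Round 2: (v) [ready(k), large(pingu), stale(n) => mammal(k)]. New: mammal(k).
mammal(k) first appears in round 2.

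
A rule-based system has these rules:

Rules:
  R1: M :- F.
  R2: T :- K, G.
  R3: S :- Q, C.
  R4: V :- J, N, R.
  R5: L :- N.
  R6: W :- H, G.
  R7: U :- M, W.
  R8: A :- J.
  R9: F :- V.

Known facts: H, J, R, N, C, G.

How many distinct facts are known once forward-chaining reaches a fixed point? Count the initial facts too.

[1] R4 [V :- J, N, R.]; R5 [L :- N.]; R6 [W :- H, G.]; R8 [A :- J.]. ⇒ new: V, L, W, A.
[2] R9 [F :- V.]. ⇒ new: F.
[3] R1 [M :- F.]. ⇒ new: M.
[4] R7 [U :- M, W.]. ⇒ new: U.
Closure: {A, C, F, G, H, J, L, M, N, R, U, V, W} — 13 facts.

13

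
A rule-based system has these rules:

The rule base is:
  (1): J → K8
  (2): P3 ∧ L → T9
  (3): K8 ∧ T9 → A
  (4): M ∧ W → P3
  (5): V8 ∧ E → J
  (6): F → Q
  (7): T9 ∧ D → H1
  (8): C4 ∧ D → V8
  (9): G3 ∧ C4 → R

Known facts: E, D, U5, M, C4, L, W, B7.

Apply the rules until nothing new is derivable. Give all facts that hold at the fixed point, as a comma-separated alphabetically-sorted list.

Round 1 — (4), (8), derive P3, V8.
Round 2 — (2), (5), derive T9, J.
Round 3 — (1), (7), derive K8, H1.
Round 4 — (3), derive A.

A, B7, C4, D, E, H1, J, K8, L, M, P3, T9, U5, V8, W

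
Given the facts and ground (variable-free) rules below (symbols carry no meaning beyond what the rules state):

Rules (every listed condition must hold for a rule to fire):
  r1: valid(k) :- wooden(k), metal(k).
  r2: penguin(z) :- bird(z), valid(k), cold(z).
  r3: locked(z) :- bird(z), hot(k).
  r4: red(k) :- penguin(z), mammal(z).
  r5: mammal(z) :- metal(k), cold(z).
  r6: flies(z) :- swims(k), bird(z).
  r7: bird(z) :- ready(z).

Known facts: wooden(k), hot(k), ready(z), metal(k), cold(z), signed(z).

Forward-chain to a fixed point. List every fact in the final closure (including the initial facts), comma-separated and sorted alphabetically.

bird(z), cold(z), hot(k), locked(z), mammal(z), metal(k), penguin(z), ready(z), red(k), signed(z), valid(k), wooden(k)

Round 1 — r1, r5, r7, derive valid(k), mammal(z), bird(z).
Round 2 — r2, r3, derive penguin(z), locked(z).
Round 3 — r4, derive red(k).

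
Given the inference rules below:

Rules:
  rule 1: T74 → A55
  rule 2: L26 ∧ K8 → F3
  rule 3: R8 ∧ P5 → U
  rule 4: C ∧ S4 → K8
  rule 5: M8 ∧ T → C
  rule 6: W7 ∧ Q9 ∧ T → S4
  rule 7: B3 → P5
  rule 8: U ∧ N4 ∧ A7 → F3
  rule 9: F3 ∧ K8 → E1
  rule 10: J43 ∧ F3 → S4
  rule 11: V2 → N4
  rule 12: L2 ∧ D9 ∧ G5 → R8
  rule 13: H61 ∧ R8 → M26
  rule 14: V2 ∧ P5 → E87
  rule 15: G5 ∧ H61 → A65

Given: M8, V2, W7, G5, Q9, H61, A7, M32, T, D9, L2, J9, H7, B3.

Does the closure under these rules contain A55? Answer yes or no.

Round 1 — rule 5, rule 6, rule 7, rule 11, rule 12, rule 15, derive C, S4, P5, N4, R8, A65.
Round 2 — rule 3, rule 4, rule 13, rule 14, derive U, K8, M26, E87.
Round 3 — rule 8, derive F3.
Round 4 — rule 9, derive E1.
Fixed point reached. A55 is concluded only by rule 1; rule 1 needs T74 (never derived).

no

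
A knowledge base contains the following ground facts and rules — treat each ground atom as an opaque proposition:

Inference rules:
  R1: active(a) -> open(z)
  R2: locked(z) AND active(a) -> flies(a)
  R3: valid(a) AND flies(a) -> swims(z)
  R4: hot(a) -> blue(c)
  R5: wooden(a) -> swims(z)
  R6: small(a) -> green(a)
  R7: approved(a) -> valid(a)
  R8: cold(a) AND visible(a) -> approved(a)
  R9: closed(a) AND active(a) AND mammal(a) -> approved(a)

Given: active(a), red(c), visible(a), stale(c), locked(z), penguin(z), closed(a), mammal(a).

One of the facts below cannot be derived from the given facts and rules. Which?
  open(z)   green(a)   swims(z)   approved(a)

Round 1: R1 [active(a) -> open(z)]; R2 [locked(z) AND active(a) -> flies(a)]; R9 [closed(a) AND active(a) AND mammal(a) -> approved(a)]. New: open(z), flies(a), approved(a).
Round 2: R7 [approved(a) -> valid(a)]. New: valid(a).
Round 3: R3 [valid(a) AND flies(a) -> swims(z)]. New: swims(z).
Derived: swims(z) (round 3), approved(a) (round 1), open(z) (round 1). green(a) never appears in any round.

green(a)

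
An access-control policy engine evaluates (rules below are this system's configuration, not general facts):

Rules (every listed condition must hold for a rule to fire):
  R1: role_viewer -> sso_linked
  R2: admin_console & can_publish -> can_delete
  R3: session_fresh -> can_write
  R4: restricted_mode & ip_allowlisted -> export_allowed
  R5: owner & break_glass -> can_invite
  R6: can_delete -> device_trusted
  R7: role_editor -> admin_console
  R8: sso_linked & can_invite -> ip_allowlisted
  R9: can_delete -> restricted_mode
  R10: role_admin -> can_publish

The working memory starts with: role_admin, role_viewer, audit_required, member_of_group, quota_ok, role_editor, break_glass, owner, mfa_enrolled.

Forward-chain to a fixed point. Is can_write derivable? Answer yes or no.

Round 1: R1 [role_viewer -> sso_linked]; R5 [owner & break_glass -> can_invite]; R7 [role_editor -> admin_console]; R10 [role_admin -> can_publish]. New: sso_linked, can_invite, admin_console, can_publish.
Round 2: R2 [admin_console & can_publish -> can_delete]; R8 [sso_linked & can_invite -> ip_allowlisted]. New: can_delete, ip_allowlisted.
Round 3: R6 [can_delete -> device_trusted]; R9 [can_delete -> restricted_mode]. New: device_trusted, restricted_mode.
Round 4: R4 [restricted_mode & ip_allowlisted -> export_allowed]. New: export_allowed.
Fixed point reached. can_write is concluded only by R3; R3 needs session_fresh (never derived).

no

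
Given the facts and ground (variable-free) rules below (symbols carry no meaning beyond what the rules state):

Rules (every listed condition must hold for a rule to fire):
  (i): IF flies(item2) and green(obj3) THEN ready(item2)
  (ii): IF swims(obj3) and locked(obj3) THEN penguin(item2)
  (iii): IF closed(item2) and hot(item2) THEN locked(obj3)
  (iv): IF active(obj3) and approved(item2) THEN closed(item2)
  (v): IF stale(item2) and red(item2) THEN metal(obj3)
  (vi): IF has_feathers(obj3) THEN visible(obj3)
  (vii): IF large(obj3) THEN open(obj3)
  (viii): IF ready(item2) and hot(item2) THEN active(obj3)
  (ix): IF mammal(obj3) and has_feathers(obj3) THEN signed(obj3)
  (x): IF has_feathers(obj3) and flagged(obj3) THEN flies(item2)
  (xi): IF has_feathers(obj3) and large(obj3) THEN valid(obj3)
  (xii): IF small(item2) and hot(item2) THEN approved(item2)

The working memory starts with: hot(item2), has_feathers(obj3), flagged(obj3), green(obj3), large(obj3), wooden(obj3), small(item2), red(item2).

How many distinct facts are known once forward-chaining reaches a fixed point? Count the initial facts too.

Round 1 — (vi), (vii), (x), (xi), (xii), derive visible(obj3), open(obj3), flies(item2), valid(obj3), approved(item2).
Round 2 — (i), derive ready(item2).
Round 3 — (viii), derive active(obj3).
Round 4 — (iv), derive closed(item2).
Round 5 — (iii), derive locked(obj3).
Closure: {active(obj3), approved(item2), closed(item2), flagged(obj3), flies(item2), green(obj3), has_feathers(obj3), hot(item2), large(obj3), locked(obj3), open(obj3), ready(item2), red(item2), small(item2), valid(obj3), visible(obj3), wooden(obj3)} — 17 facts.

17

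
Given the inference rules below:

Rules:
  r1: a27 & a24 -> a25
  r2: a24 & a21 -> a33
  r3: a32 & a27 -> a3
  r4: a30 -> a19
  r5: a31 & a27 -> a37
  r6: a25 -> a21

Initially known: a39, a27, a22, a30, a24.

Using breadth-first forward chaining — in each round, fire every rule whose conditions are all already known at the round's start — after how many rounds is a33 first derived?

Round 1 fires r1, r4, giving a25, a19.
Round 2 fires r6, giving a21.
Round 3 fires r2, giving a33.
a33 first appears in round 3.

3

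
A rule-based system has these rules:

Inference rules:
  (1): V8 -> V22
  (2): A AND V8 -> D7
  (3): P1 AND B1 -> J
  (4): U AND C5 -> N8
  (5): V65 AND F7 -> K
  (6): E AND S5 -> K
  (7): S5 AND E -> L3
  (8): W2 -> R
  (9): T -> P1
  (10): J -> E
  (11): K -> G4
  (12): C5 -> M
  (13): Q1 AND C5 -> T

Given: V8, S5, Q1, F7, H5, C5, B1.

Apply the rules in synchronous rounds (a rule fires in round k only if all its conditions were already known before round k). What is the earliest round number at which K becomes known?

Round 1 — (1), (12), (13), derive V22, M, T.
Round 2 — (9), derive P1.
Round 3 — (3), derive J.
Round 4 — (10), derive E.
Round 5 — (6), (7), derive K, L3.
K first appears in round 5.

5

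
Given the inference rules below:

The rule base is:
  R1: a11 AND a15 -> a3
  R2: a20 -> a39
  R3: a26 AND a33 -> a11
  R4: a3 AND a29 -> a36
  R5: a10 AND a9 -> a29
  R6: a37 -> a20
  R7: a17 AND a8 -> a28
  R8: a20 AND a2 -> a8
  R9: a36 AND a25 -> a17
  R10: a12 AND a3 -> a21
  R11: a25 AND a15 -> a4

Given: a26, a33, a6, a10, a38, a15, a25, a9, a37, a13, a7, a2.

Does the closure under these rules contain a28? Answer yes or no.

[1] R3 [a26 AND a33 -> a11]; R5 [a10 AND a9 -> a29]; R6 [a37 -> a20]; R11 [a25 AND a15 -> a4]. ⇒ new: a11, a29, a20, a4.
[2] R1 [a11 AND a15 -> a3]; R2 [a20 -> a39]; R8 [a20 AND a2 -> a8]. ⇒ new: a3, a39, a8.
[3] R4 [a3 AND a29 -> a36]. ⇒ new: a36.
[4] R9 [a36 AND a25 -> a17]. ⇒ new: a17.
[5] R7 [a17 AND a8 -> a28]. ⇒ new: a28.
a28 appears in round 5, so it is derivable.

yes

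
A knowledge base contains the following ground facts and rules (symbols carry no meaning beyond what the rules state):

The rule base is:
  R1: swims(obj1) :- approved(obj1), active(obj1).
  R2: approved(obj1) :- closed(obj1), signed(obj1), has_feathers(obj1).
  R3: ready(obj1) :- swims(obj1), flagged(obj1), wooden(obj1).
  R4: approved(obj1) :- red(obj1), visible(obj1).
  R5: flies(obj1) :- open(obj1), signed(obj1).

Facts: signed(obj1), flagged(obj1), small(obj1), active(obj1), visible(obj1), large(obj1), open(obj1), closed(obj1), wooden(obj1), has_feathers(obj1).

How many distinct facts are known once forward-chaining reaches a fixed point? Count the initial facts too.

Round 1: R2 [approved(obj1) :- closed(obj1), signed(obj1), has_feathers(obj1).]; R5 [flies(obj1) :- open(obj1), signed(obj1).]. Adds approved(obj1), flies(obj1).
Round 2: R1 [swims(obj1) :- approved(obj1), active(obj1).]. Adds swims(obj1).
Round 3: R3 [ready(obj1) :- swims(obj1), flagged(obj1), wooden(obj1).]. Adds ready(obj1).
Closure: {active(obj1), approved(obj1), closed(obj1), flagged(obj1), flies(obj1), has_feathers(obj1), large(obj1), open(obj1), ready(obj1), signed(obj1), small(obj1), swims(obj1), visible(obj1), wooden(obj1)} — 14 facts.

14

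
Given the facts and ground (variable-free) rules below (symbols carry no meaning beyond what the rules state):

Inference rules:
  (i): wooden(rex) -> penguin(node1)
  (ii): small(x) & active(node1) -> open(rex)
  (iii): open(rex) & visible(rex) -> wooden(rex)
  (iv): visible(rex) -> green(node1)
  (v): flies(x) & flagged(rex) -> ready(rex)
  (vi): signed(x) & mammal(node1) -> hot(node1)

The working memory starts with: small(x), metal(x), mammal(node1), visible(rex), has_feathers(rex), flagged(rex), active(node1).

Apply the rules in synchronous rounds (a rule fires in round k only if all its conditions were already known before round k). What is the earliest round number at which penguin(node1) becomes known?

[1] (ii) [small(x) & active(node1) -> open(rex)]; (iv) [visible(rex) -> green(node1)]. ⇒ new: open(rex), green(node1).
[2] (iii) [open(rex) & visible(rex) -> wooden(rex)]. ⇒ new: wooden(rex).
[3] (i) [wooden(rex) -> penguin(node1)]. ⇒ new: penguin(node1).
penguin(node1) first appears in round 3.

3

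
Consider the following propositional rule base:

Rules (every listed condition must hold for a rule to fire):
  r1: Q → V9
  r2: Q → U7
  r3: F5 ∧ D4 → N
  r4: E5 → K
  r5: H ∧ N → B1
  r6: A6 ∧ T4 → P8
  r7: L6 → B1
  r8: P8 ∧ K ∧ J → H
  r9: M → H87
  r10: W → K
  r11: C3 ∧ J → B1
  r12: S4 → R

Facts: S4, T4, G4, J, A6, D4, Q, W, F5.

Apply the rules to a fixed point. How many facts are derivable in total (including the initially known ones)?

Round 1 — r1, r2, r3, r6, r10, r12, derive V9, U7, N, P8, K, R.
Round 2 — r8, derive H.
Round 3 — r5, derive B1.
Closure: {A6, B1, D4, F5, G4, H, J, K, N, P8, Q, R, S4, T4, U7, V9, W} — 17 facts.

17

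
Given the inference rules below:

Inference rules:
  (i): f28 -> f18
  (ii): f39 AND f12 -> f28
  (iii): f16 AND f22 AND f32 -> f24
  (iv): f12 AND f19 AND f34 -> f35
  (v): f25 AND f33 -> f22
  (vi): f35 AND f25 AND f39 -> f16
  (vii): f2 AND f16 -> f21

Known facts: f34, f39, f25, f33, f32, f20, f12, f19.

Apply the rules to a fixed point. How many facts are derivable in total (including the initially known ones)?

Round 1 — (ii), (iv), (v), derive f28, f35, f22.
Round 2 — (i), (vi), derive f18, f16.
Round 3 — (iii), derive f24.
Closure: {f12, f16, f18, f19, f20, f22, f24, f25, f28, f32, f33, f34, f35, f39} — 14 facts.

14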